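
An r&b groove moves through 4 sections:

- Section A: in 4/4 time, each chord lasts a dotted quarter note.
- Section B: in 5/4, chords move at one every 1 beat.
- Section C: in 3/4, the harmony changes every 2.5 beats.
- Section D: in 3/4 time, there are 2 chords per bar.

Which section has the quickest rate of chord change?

A: each chord is 1.5 beats in 4/4, so 8/3 per bar.
B: each chord is 1 beat in 5/4, so 5 per bar.
C: each chord is 2.5 beats in 3/4, so 1.2 per bar.
D: each chord is 1.5 beats in 3/4, so 2 per bar.
Fastest is B at 5 chords/bar.

Section B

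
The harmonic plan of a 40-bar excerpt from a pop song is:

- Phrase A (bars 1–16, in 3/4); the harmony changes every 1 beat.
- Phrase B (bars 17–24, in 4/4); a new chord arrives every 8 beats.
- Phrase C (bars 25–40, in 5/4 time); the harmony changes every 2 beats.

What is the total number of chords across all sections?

92 chords

A: 16 bars × 3 beats = 48 beats; 1 beat/chord → 48 chords.
B: 8 bars × 4 beats = 32 beats; 8 beats/chord → 4 chords.
C: 16 bars × 5 beats = 80 beats; 2 beats/chord → 40 chords.
Total: 48 + 4 + 40 = 92.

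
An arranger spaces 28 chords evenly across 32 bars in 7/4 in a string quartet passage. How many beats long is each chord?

32 bars × 7 beats/bar = 224 beats total.
224 beats ÷ 28 chords = 8 beats per chord.

8 beats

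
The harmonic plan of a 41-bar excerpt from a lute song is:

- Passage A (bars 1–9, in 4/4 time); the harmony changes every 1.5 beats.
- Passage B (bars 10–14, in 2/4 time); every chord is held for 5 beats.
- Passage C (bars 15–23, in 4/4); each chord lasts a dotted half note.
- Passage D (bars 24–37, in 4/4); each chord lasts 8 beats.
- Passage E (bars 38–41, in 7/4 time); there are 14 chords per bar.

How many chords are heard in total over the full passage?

101 chords

A has 36 beats and chords last 1.5 each, so 24 chords.
B has 10 beats and chords last 5 each, so 2 chords.
C has 36 beats and chords last 3 each, so 12 chords.
D has 56 beats and chords last 8 each, so 7 chords.
E has 28 beats and chords last 0.5 each, so 56 chords.
Total: 24 + 2 + 12 + 7 + 56 = 101.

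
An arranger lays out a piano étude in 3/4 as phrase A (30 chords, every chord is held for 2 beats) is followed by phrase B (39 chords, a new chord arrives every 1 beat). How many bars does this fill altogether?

A: 30 × 2 = 60 beats = 20 bars.
B: 39 × 1 = 39 beats = 13 bars.
Total: 20 + 13 = 33 bars.

33 bars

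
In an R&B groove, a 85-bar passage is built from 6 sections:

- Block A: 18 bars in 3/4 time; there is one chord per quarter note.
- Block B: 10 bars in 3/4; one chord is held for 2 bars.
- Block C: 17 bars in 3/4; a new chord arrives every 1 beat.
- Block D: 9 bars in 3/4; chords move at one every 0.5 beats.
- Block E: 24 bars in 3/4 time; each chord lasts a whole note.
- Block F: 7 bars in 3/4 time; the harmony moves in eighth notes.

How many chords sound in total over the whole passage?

A: 18·3 = 54 beats, 54/1 = 54 chords.
B: 10·3 = 30 beats, 30/6 = 5 chords.
C: 17·3 = 51 beats, 51/1 = 51 chords.
D: 9·3 = 27 beats, 27/0.5 = 54 chords.
E: 24·3 = 72 beats, 72/4 = 18 chords.
F: 7·3 = 21 beats, 21/0.5 = 42 chords.
Total: 54 + 5 + 51 + 54 + 18 + 42 = 224.

224 chords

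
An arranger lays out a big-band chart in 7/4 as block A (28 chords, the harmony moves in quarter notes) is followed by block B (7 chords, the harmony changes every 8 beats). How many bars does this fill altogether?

12 bars

A: 28 × 1 = 28 beats = 4 bars.
B: 7 × 8 = 56 beats = 8 bars.
Total: 4 + 8 = 12 bars.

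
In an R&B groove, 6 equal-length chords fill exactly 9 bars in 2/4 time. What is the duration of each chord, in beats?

3 beats

9 bars × 2 beats/bar = 18 beats total.
18 beats ÷ 6 chords = 3 beats per chord.
(That is a dotted half note.)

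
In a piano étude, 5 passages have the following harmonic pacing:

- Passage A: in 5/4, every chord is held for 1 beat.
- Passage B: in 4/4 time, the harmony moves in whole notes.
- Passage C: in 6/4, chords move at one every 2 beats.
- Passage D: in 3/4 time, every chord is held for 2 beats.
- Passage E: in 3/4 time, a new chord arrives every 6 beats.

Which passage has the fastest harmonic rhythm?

A: each chord is 1 beat in 5/4, so 5 per bar.
B: each chord is 4 beats in 4/4, so 1 per bar.
C: each chord is 2 beats in 6/4, so 3 per bar.
D: each chord is 2 beats in 3/4, so 1.5 per bar.
E: each chord is 6 beats in 3/4, so 0.5 per bar.
Fastest is A at 5 chords/bar.

Passage A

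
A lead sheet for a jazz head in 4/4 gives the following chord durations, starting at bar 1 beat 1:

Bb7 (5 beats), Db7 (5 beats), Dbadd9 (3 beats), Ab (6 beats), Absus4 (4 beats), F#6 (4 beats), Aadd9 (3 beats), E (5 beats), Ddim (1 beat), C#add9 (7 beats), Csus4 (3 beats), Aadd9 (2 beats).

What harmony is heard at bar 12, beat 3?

Aadd9

Beat 3 of bar 12 is beat (12−1)×4 + 3 = 47 overall.
Running totals: Bb7 ends at 5, Db7 ends at 10, Dbadd9 ends at 13, Ab ends at 19, Absus4 ends at 23, F#6 ends at 27, Aadd9 ends at 30, E ends at 35, Ddim ends at 36, C#add9 ends at 43, Csus4 ends at 46, Aadd9 ends at 48.
Beat 47 falls within Aadd9.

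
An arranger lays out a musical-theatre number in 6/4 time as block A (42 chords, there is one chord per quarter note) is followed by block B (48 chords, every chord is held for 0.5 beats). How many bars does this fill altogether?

11 bars

A: 42 × 1 = 42 beats = 7 bars.
B: 48 × 0.5 = 24 beats = 4 bars.
Total: 7 + 4 = 11 bars.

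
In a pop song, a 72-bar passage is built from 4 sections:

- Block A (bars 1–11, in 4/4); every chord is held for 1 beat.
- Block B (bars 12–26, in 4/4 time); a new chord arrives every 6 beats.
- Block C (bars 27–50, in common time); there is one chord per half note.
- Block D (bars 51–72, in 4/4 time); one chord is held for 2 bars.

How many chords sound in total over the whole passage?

A has 44 beats and chords last 1 each, so 44 chords.
B has 60 beats and chords last 6 each, so 10 chords.
C has 96 beats and chords last 2 each, so 48 chords.
D has 88 beats and chords last 8 each, so 11 chords.
Total: 44 + 10 + 48 + 11 = 113.

113 chords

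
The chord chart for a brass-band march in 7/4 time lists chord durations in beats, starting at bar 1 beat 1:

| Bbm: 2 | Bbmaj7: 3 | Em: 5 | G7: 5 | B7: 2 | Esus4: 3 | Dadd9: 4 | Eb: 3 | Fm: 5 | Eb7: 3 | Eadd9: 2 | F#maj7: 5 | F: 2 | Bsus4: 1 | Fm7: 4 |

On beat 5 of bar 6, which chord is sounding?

F#maj7

Beat 5 of bar 6 is beat (6−1)×7 + 5 = 40 overall.
Running totals: Bbm ends at 2, Bbmaj7 ends at 5, Em ends at 10, G7 ends at 15, B7 ends at 17, Esus4 ends at 20, Dadd9 ends at 24, Eb ends at 27, Fm ends at 32, Eb7 ends at 35, Eadd9 ends at 37, F#maj7 ends at 42.
Beat 40 falls within F#maj7.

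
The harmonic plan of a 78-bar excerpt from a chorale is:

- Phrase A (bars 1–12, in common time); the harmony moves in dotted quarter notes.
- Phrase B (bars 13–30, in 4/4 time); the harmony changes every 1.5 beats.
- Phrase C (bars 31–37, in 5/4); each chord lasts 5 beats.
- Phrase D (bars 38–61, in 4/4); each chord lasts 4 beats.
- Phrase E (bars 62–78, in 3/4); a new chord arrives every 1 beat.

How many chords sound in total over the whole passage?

162 chords

A has 48 beats and chords last 1.5 each, so 32 chords.
B has 72 beats and chords last 1.5 each, so 48 chords.
C has 35 beats and chords last 5 each, so 7 chords.
D has 96 beats and chords last 4 each, so 24 chords.
E has 51 beats and chords last 1 each, so 51 chords.
Total: 32 + 48 + 7 + 24 + 51 = 162.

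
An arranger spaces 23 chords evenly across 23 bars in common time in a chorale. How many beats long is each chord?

23 bars × 4 beats/bar = 92 beats total.
92 beats ÷ 23 chords = 4 beats per chord.
(That is a whole note.)

4 beats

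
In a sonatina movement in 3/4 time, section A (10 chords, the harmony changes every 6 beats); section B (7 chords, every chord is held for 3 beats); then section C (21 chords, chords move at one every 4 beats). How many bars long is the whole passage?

55 bars

A: 10 × 6 = 60 beats = 20 bars.
B: 7 × 3 = 21 beats = 7 bars.
C: 21 × 4 = 84 beats = 28 bars.
Total: 20 + 7 + 28 = 55 bars.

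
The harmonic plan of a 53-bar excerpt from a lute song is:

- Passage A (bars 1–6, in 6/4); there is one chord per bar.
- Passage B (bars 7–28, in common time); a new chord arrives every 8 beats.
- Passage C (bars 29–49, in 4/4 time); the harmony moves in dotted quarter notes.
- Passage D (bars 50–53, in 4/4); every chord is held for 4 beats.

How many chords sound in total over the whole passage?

A has 36 beats and chords last 6 each, so 6 chords.
B has 88 beats and chords last 8 each, so 11 chords.
C has 84 beats and chords last 1.5 each, so 56 chords.
D has 16 beats and chords last 4 each, so 4 chords.
Total: 6 + 11 + 56 + 4 = 77.

77 chords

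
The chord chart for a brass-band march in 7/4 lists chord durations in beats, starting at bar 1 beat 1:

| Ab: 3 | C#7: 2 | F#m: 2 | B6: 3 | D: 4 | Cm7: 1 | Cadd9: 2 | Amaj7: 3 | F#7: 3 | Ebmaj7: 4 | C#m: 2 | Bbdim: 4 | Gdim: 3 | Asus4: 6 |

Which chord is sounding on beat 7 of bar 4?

Beat 7 of bar 4 is beat (4−1)×7 + 7 = 28 overall.
Running totals: Ab ends at 3, C#7 ends at 5, F#m ends at 7, B6 ends at 10, D ends at 14, Cm7 ends at 15, Cadd9 ends at 17, Amaj7 ends at 20, F#7 ends at 23, Ebmaj7 ends at 27, C#m ends at 29.
Beat 28 falls within C#m.

C#m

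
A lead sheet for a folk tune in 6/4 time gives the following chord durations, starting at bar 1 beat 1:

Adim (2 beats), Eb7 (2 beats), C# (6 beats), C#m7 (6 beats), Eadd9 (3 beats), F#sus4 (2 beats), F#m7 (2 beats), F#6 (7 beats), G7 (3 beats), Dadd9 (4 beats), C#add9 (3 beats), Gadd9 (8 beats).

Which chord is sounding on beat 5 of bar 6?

Beat 5 of bar 6 is beat (6−1)×6 + 5 = 35 overall.
Running totals: Adim ends at 2, Eb7 ends at 4, C# ends at 10, C#m7 ends at 16, Eadd9 ends at 19, F#sus4 ends at 21, F#m7 ends at 23, F#6 ends at 30, G7 ends at 33, Dadd9 ends at 37.
Beat 35 falls within Dadd9.

Dadd9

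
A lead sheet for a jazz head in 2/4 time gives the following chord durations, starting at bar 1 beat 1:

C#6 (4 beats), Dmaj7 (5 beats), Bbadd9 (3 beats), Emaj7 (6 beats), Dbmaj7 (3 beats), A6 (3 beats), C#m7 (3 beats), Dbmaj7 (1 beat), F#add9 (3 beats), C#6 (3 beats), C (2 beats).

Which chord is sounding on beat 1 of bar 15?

F#add9

Beat 1 of bar 15 is beat (15−1)×2 + 1 = 29 overall.
Running totals: C#6 ends at 4, Dmaj7 ends at 9, Bbadd9 ends at 12, Emaj7 ends at 18, Dbmaj7 ends at 21, A6 ends at 24, C#m7 ends at 27, Dbmaj7 ends at 28, F#add9 ends at 31.
Beat 29 falls within F#add9.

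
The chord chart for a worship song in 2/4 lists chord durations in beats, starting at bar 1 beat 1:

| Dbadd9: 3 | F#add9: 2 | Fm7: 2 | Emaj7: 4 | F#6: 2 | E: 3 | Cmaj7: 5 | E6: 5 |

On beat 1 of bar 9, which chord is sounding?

Beat 1 of bar 9 is beat (9−1)×2 + 1 = 17 overall.
Running totals: Dbadd9 ends at 3, F#add9 ends at 5, Fm7 ends at 7, Emaj7 ends at 11, F#6 ends at 13, E ends at 16, Cmaj7 ends at 21.
Beat 17 falls within Cmaj7.

Cmaj7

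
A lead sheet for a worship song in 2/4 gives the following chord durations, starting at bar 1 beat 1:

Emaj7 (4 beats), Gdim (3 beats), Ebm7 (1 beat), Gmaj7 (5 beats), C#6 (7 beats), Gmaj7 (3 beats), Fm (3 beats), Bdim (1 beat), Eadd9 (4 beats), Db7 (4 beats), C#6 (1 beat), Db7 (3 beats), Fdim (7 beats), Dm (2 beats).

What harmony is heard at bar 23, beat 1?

Beat 1 of bar 23 is beat (23−1)×2 + 1 = 45 overall.
Running totals: Emaj7 ends at 4, Gdim ends at 7, Ebm7 ends at 8, Gmaj7 ends at 13, C#6 ends at 20, Gmaj7 ends at 23, Fm ends at 26, Bdim ends at 27, Eadd9 ends at 31, Db7 ends at 35, C#6 ends at 36, Db7 ends at 39, Fdim ends at 46.
Beat 45 falls within Fdim.

Fdim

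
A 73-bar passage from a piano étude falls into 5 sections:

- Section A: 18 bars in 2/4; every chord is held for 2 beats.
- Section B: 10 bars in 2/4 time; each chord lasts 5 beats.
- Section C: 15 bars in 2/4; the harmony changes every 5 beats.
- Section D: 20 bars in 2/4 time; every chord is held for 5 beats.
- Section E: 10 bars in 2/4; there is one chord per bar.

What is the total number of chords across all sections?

46 chords

A has 36 beats and chords last 2 each, so 18 chords.
B has 20 beats and chords last 5 each, so 4 chords.
C has 30 beats and chords last 5 each, so 6 chords.
D has 40 beats and chords last 5 each, so 8 chords.
E has 20 beats and chords last 2 each, so 10 chords.
Total: 18 + 4 + 6 + 8 + 10 = 46.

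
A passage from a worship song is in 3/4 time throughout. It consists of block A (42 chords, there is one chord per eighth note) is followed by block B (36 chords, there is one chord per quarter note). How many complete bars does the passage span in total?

19 bars

A: 42 × 0.5 = 21 beats = 7 bars.
B: 36 × 1 = 36 beats = 12 bars.
Total: 7 + 12 = 19 bars.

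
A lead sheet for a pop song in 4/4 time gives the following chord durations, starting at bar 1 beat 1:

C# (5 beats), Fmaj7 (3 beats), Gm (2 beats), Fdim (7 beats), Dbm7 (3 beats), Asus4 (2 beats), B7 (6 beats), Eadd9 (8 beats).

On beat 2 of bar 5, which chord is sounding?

Dbm7

Beat 2 of bar 5 is beat (5−1)×4 + 2 = 18 overall.
Running totals: C# ends at 5, Fmaj7 ends at 8, Gm ends at 10, Fdim ends at 17, Dbm7 ends at 20.
Beat 18 falls within Dbm7.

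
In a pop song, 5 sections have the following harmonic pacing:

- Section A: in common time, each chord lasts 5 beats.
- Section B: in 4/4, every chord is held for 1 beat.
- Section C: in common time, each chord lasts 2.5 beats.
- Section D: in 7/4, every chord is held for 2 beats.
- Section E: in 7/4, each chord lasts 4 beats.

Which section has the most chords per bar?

A: 4 beats/bar ÷ 5 beats/chord = 0.8 chords/bar.
B: 4 beats/bar ÷ 1 beat/chord = 4 chords/bar.
C: 4 beats/bar ÷ 2.5 beats/chord = 1.6 chords/bar.
D: 7 beats/bar ÷ 2 beats/chord = 3.5 chords/bar.
E: 7 beats/bar ÷ 4 beats/chord = 1.75 chords/bar.
Fastest is B at 4 chords/bar.

Section B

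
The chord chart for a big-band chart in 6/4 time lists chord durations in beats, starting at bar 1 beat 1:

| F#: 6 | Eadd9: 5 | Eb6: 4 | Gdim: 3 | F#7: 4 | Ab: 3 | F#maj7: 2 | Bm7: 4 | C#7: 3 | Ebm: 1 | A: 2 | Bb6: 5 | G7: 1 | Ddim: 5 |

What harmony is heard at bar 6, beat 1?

Bm7

Beat 1 of bar 6 is beat (6−1)×6 + 1 = 31 overall.
Running totals: F# ends at 6, Eadd9 ends at 11, Eb6 ends at 15, Gdim ends at 18, F#7 ends at 22, Ab ends at 25, F#maj7 ends at 27, Bm7 ends at 31.
Beat 31 falls within Bm7.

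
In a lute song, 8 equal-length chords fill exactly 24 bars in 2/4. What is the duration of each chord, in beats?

24 bars × 2 beats/bar = 48 beats total.
48 beats ÷ 8 chords = 6 beats per chord.

6 beats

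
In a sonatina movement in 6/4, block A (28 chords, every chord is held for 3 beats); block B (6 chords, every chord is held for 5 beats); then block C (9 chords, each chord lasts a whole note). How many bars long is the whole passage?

25 bars

A: 28 × 3 = 84 beats = 14 bars.
B: 6 × 5 = 30 beats = 5 bars.
C: 9 × 4 = 36 beats = 6 bars.
Total: 14 + 5 + 6 = 25 bars.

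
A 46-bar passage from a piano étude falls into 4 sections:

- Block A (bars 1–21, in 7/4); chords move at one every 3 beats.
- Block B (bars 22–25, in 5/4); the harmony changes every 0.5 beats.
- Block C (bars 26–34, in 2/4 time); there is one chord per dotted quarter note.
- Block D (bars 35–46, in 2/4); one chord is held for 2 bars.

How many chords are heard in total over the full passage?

107 chords

A: 21 bars × 7 beats = 147 beats; 3 beats/chord → 49 chords.
B: 4 bars × 5 beats = 20 beats; 0.5 beats/chord → 40 chords.
C: 9 bars × 2 beats = 18 beats; 1.5 beats/chord → 12 chords.
D: 12 bars × 2 beats = 24 beats; 4 beats/chord → 6 chords.
Total: 49 + 40 + 12 + 6 = 107.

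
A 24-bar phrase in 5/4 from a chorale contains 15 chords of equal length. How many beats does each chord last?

8 beats

24 bars × 5 beats/bar = 120 beats total.
120 beats ÷ 15 chords = 8 beats per chord.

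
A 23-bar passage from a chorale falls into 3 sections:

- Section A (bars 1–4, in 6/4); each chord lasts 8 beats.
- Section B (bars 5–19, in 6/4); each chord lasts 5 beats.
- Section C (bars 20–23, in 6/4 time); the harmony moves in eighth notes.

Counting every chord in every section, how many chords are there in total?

69 chords

A: 4·6 = 24 beats, 24/8 = 3 chords.
B: 15·6 = 90 beats, 90/5 = 18 chords.
C: 4·6 = 24 beats, 24/0.5 = 48 chords.
Total: 3 + 18 + 48 = 69.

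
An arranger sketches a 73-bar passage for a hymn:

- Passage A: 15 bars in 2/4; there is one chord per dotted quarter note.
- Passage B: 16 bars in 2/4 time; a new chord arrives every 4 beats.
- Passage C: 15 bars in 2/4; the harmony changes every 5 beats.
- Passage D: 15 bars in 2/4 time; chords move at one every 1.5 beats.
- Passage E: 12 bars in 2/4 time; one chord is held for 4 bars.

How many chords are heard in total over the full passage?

A has 30 beats and chords last 1.5 each, so 20 chords.
B has 32 beats and chords last 4 each, so 8 chords.
C has 30 beats and chords last 5 each, so 6 chords.
D has 30 beats and chords last 1.5 each, so 20 chords.
E has 24 beats and chords last 8 each, so 3 chords.
Total: 20 + 8 + 6 + 20 + 3 = 57.

57 chords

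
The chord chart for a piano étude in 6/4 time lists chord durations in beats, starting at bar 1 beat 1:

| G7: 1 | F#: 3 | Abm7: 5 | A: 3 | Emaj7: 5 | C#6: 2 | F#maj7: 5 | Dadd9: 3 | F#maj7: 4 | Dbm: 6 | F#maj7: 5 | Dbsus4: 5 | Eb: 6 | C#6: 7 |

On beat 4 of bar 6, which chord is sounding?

Beat 4 of bar 6 is beat (6−1)×6 + 4 = 34 overall.
Running totals: G7 ends at 1, F# ends at 4, Abm7 ends at 9, A ends at 12, Emaj7 ends at 17, C#6 ends at 19, F#maj7 ends at 24, Dadd9 ends at 27, F#maj7 ends at 31, Dbm ends at 37.
Beat 34 falls within Dbm.

Dbm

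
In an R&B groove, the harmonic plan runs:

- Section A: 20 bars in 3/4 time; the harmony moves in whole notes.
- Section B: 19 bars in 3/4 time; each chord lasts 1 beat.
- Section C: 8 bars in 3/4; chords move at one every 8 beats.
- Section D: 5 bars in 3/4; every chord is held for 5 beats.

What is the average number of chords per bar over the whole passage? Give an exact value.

A: 20 × 3 = 60 beats ÷ 4 = 15 chords.
B: 19 × 3 = 57 beats ÷ 1 = 57 chords.
C: 8 × 3 = 24 beats ÷ 8 = 3 chords.
D: 5 × 3 = 15 beats ÷ 5 = 3 chords.
Overall: 78 chords over 52 bars → 78/52 = 1.5 chords per bar.

1.5 chords per bar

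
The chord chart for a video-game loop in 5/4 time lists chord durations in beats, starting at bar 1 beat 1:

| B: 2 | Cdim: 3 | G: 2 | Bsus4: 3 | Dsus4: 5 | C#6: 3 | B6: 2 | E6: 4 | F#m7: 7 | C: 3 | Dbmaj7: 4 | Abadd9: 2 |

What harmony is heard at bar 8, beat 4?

Beat 4 of bar 8 is beat (8−1)×5 + 4 = 39 overall.
Running totals: B ends at 2, Cdim ends at 5, G ends at 7, Bsus4 ends at 10, Dsus4 ends at 15, C#6 ends at 18, B6 ends at 20, E6 ends at 24, F#m7 ends at 31, C ends at 34, Dbmaj7 ends at 38, Abadd9 ends at 40.
Beat 39 falls within Abadd9.

Abadd9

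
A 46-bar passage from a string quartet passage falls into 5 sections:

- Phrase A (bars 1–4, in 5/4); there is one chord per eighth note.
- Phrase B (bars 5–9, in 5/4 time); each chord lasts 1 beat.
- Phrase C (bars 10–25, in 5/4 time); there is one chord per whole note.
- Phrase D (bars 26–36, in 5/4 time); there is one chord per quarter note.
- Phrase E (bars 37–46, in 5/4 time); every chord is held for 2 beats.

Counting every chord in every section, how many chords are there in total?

A: 4 bars × 5 beats = 20 beats; 0.5 beats/chord → 40 chords.
B: 5 bars × 5 beats = 25 beats; 1 beat/chord → 25 chords.
C: 16 bars × 5 beats = 80 beats; 4 beats/chord → 20 chords.
D: 11 bars × 5 beats = 55 beats; 1 beat/chord → 55 chords.
E: 10 bars × 5 beats = 50 beats; 2 beats/chord → 25 chords.
Total: 40 + 25 + 20 + 55 + 25 = 165.

165 chords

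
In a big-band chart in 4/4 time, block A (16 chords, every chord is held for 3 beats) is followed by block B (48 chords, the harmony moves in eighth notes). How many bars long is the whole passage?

18 bars

A: 16 × 3 = 48 beats = 12 bars.
B: 48 × 0.5 = 24 beats = 6 bars.
Total: 12 + 6 = 18 bars.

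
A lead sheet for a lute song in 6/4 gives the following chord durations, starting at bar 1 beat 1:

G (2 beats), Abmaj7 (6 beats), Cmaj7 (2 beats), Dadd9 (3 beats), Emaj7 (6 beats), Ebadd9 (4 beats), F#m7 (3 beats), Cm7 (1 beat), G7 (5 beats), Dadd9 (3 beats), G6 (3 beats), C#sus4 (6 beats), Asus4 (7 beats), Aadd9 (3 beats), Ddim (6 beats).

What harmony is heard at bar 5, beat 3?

Beat 3 of bar 5 is beat (5−1)×6 + 3 = 27 overall.
Running totals: G ends at 2, Abmaj7 ends at 8, Cmaj7 ends at 10, Dadd9 ends at 13, Emaj7 ends at 19, Ebadd9 ends at 23, F#m7 ends at 26, Cm7 ends at 27.
Beat 27 falls within Cm7.

Cm7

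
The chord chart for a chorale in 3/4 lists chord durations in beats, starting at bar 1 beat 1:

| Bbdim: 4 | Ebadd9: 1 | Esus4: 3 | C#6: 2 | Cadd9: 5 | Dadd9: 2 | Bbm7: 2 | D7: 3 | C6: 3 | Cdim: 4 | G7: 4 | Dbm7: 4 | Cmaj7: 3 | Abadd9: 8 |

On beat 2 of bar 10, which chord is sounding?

Cdim

Beat 2 of bar 10 is beat (10−1)×3 + 2 = 29 overall.
Running totals: Bbdim ends at 4, Ebadd9 ends at 5, Esus4 ends at 8, C#6 ends at 10, Cadd9 ends at 15, Dadd9 ends at 17, Bbm7 ends at 19, D7 ends at 22, C6 ends at 25, Cdim ends at 29.
Beat 29 falls within Cdim.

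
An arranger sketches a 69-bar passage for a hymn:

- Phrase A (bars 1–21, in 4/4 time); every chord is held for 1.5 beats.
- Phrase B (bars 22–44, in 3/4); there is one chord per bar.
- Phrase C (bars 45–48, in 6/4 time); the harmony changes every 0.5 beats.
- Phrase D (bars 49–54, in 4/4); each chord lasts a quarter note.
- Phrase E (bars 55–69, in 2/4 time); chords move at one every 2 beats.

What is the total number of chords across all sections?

166 chords

A: 21·4 = 84 beats, 84/1.5 = 56 chords.
B: 23·3 = 69 beats, 69/3 = 23 chords.
C: 4·6 = 24 beats, 24/0.5 = 48 chords.
D: 6·4 = 24 beats, 24/1 = 24 chords.
E: 15·2 = 30 beats, 30/2 = 15 chords.
Total: 56 + 23 + 48 + 24 + 15 = 166.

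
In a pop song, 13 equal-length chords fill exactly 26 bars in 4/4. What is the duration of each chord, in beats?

8 beats

26 bars × 4 beats/bar = 104 beats total.
104 beats ÷ 13 chords = 8 beats per chord.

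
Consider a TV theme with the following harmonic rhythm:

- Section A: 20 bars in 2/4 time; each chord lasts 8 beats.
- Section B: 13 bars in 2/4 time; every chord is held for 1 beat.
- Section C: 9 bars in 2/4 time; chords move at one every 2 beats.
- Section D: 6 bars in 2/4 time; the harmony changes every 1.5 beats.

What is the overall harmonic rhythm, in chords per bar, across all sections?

1 chords per bar

A: 20 × 2 = 40 beats ÷ 8 = 5 chords.
B: 13 × 2 = 26 beats ÷ 1 = 26 chords.
C: 9 × 2 = 18 beats ÷ 2 = 9 chords.
D: 6 × 2 = 12 beats ÷ 1.5 = 8 chords.
Overall: 48 chords over 48 bars → 48/48 = 1 chords per bar.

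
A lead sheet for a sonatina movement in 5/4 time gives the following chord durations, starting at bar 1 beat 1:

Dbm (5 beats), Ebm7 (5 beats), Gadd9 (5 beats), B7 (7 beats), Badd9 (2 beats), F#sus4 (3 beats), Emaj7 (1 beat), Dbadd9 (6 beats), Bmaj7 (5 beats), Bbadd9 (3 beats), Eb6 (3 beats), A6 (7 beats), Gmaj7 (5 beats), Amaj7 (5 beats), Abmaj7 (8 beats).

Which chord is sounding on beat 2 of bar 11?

A6

Beat 2 of bar 11 is beat (11−1)×5 + 2 = 52 overall.
Running totals: Dbm ends at 5, Ebm7 ends at 10, Gadd9 ends at 15, B7 ends at 22, Badd9 ends at 24, F#sus4 ends at 27, Emaj7 ends at 28, Dbadd9 ends at 34, Bmaj7 ends at 39, Bbadd9 ends at 42, Eb6 ends at 45, A6 ends at 52.
Beat 52 falls within A6.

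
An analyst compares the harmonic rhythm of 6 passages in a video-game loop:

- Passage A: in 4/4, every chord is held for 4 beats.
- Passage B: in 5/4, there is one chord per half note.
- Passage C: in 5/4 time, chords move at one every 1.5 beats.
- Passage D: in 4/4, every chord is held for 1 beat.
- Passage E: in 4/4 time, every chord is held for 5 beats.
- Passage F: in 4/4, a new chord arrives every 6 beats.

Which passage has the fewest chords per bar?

A: 4/4 = 1 chord/bar.
B: 5/2 = 2.5 chords/bar.
C: 5/1.5 = 10/3 chords/bar.
D: 4/1 = 4 chords/bar.
E: 4/5 = 0.8 chords/bar.
F: 4/6 = 2/3 chords/bar.
Slowest is F at 2/3 chords/bar.

Passage F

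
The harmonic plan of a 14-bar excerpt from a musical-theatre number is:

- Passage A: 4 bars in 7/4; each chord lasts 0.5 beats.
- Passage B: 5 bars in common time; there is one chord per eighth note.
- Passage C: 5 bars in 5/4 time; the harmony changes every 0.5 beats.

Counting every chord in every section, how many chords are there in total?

A has 28 beats and chords last 0.5 each, so 56 chords.
B has 20 beats and chords last 0.5 each, so 40 chords.
C has 25 beats and chords last 0.5 each, so 50 chords.
Total: 56 + 40 + 50 = 146.

146 chords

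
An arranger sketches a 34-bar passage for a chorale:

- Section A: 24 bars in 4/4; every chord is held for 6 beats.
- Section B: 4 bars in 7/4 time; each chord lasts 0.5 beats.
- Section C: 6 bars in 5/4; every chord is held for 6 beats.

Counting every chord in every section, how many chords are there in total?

77 chords

A: 24 bars × 4 beats = 96 beats; 6 beats/chord → 16 chords.
B: 4 bars × 7 beats = 28 beats; 0.5 beats/chord → 56 chords.
C: 6 bars × 5 beats = 30 beats; 6 beats/chord → 5 chords.
Total: 16 + 56 + 5 = 77.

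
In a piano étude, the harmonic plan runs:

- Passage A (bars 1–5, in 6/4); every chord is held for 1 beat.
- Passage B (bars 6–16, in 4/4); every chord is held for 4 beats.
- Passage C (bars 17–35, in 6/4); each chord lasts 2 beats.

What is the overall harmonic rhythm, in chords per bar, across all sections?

A: 5 bars of 6 beats is 30 beats; at 1 beat each that's 30 chords.
B: 11 bars of 4 beats is 44 beats; at 4 beats each that's 11 chords.
C: 19 bars of 6 beats is 114 beats; at 2 beats each that's 57 chords.
Overall: 98 chords over 35 bars → 98/35 = 2.8 chords per bar.

2.8 chords per bar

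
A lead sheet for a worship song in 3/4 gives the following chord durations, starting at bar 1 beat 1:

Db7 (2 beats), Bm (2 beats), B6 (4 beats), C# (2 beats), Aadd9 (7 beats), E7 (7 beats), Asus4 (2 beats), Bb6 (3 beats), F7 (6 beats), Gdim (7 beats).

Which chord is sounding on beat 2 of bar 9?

Beat 2 of bar 9 is beat (9−1)×3 + 2 = 26 overall.
Running totals: Db7 ends at 2, Bm ends at 4, B6 ends at 8, C# ends at 10, Aadd9 ends at 17, E7 ends at 24, Asus4 ends at 26.
Beat 26 falls within Asus4.

Asus4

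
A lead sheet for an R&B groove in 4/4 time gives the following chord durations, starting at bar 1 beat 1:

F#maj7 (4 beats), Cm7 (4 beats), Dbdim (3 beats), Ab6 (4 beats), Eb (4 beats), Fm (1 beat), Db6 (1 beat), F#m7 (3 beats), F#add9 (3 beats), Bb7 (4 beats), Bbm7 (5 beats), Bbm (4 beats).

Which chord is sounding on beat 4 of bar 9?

Beat 4 of bar 9 is beat (9−1)×4 + 4 = 36 overall.
Running totals: F#maj7 ends at 4, Cm7 ends at 8, Dbdim ends at 11, Ab6 ends at 15, Eb ends at 19, Fm ends at 20, Db6 ends at 21, F#m7 ends at 24, F#add9 ends at 27, Bb7 ends at 31, Bbm7 ends at 36.
Beat 36 falls within Bbm7.

Bbm7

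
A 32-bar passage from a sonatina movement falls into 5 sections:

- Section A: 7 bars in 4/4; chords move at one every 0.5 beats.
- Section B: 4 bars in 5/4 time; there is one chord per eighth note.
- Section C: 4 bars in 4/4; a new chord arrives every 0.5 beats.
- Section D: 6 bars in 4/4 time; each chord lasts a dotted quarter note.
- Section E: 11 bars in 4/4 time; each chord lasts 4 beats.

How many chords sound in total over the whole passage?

A has 28 beats and chords last 0.5 each, so 56 chords.
B has 20 beats and chords last 0.5 each, so 40 chords.
C has 16 beats and chords last 0.5 each, so 32 chords.
D has 24 beats and chords last 1.5 each, so 16 chords.
E has 44 beats and chords last 4 each, so 11 chords.
Total: 56 + 40 + 32 + 16 + 11 = 155.

155 chords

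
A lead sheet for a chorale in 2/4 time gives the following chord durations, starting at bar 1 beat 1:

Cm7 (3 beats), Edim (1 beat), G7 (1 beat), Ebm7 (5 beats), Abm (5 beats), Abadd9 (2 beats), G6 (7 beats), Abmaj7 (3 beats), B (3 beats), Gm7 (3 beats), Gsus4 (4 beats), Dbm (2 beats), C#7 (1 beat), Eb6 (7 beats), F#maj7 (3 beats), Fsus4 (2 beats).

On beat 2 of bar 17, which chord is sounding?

Gsus4

Beat 2 of bar 17 is beat (17−1)×2 + 2 = 34 overall.
Running totals: Cm7 ends at 3, Edim ends at 4, G7 ends at 5, Ebm7 ends at 10, Abm ends at 15, Abadd9 ends at 17, G6 ends at 24, Abmaj7 ends at 27, B ends at 30, Gm7 ends at 33, Gsus4 ends at 37.
Beat 34 falls within Gsus4.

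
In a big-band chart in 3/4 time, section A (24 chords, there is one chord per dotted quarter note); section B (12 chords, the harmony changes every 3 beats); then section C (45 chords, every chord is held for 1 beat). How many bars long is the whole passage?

A: 24 × 1.5 = 36 beats = 12 bars.
B: 12 × 3 = 36 beats = 12 bars.
C: 45 × 1 = 45 beats = 15 bars.
Total: 12 + 12 + 15 = 39 bars.

39 bars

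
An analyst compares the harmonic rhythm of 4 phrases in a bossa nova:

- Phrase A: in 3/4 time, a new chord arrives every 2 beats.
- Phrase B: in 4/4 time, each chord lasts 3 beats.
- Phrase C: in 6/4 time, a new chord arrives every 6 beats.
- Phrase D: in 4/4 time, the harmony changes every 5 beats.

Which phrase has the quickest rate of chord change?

A: 3/2 = 1.5 chords/bar.
B: 4/3 = 4/3 chords/bar.
C: 6/6 = 1 chord/bar.
D: 4/5 = 0.8 chords/bar.
Fastest is A at 1.5 chords/bar.

Phrase A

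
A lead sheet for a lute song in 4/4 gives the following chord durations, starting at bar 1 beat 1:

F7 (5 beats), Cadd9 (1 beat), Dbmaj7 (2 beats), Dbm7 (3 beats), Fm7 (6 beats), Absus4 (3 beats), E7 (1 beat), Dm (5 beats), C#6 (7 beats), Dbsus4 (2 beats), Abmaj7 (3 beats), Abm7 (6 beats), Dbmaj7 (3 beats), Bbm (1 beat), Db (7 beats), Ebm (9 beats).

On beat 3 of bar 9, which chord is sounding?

Dbsus4

Beat 3 of bar 9 is beat (9−1)×4 + 3 = 35 overall.
Running totals: F7 ends at 5, Cadd9 ends at 6, Dbmaj7 ends at 8, Dbm7 ends at 11, Fm7 ends at 17, Absus4 ends at 20, E7 ends at 21, Dm ends at 26, C#6 ends at 33, Dbsus4 ends at 35.
Beat 35 falls within Dbsus4.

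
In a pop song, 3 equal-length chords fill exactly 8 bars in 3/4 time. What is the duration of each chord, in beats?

8 bars × 3 beats/bar = 24 beats total.
24 beats ÷ 3 chords = 8 beats per chord.

8 beats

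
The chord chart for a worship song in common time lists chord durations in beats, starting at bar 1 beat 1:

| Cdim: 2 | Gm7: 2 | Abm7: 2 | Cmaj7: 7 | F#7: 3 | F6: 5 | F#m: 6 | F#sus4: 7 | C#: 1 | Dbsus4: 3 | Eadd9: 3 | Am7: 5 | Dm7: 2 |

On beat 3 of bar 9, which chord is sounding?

C#

Beat 3 of bar 9 is beat (9−1)×4 + 3 = 35 overall.
Running totals: Cdim ends at 2, Gm7 ends at 4, Abm7 ends at 6, Cmaj7 ends at 13, F#7 ends at 16, F6 ends at 21, F#m ends at 27, F#sus4 ends at 34, C# ends at 35.
Beat 35 falls within C#.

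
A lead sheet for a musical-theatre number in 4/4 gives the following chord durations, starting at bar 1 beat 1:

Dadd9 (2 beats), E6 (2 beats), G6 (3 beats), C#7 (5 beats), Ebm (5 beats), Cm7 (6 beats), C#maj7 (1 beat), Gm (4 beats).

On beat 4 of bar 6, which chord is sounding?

C#maj7

Beat 4 of bar 6 is beat (6−1)×4 + 4 = 24 overall.
Running totals: Dadd9 ends at 2, E6 ends at 4, G6 ends at 7, C#7 ends at 12, Ebm ends at 17, Cm7 ends at 23, C#maj7 ends at 24.
Beat 24 falls within C#maj7.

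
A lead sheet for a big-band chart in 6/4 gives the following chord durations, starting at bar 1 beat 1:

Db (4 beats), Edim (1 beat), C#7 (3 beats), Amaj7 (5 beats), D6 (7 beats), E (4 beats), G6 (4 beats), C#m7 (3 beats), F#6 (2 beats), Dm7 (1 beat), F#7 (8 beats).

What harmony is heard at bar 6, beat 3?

Beat 3 of bar 6 is beat (6−1)×6 + 3 = 33 overall.
Running totals: Db ends at 4, Edim ends at 5, C#7 ends at 8, Amaj7 ends at 13, D6 ends at 20, E ends at 24, G6 ends at 28, C#m7 ends at 31, F#6 ends at 33.
Beat 33 falls within F#6.

F#6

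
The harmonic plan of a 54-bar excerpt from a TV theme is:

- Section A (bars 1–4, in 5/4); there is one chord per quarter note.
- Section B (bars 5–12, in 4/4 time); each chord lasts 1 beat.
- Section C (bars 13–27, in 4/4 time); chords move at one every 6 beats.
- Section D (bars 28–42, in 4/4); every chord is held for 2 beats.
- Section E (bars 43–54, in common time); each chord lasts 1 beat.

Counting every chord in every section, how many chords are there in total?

A: 4 bars × 5 beats = 20 beats; 1 beat/chord → 20 chords.
B: 8 bars × 4 beats = 32 beats; 1 beat/chord → 32 chords.
C: 15 bars × 4 beats = 60 beats; 6 beats/chord → 10 chords.
D: 15 bars × 4 beats = 60 beats; 2 beats/chord → 30 chords.
E: 12 bars × 4 beats = 48 beats; 1 beat/chord → 48 chords.
Total: 20 + 32 + 10 + 30 + 48 = 140.

140 chords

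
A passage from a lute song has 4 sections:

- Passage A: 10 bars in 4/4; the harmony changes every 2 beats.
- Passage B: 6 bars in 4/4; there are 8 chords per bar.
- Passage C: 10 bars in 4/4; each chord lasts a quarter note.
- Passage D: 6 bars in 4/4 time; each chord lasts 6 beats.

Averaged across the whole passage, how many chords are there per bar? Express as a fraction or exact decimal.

3.5 chords per bar

A: 10 × 4 = 40 beats ÷ 2 = 20 chords.
B: 6 × 4 = 24 beats ÷ 0.5 = 48 chords.
C: 10 × 4 = 40 beats ÷ 1 = 40 chords.
D: 6 × 4 = 24 beats ÷ 6 = 4 chords.
Overall: 112 chords over 32 bars → 112/32 = 3.5 chords per bar.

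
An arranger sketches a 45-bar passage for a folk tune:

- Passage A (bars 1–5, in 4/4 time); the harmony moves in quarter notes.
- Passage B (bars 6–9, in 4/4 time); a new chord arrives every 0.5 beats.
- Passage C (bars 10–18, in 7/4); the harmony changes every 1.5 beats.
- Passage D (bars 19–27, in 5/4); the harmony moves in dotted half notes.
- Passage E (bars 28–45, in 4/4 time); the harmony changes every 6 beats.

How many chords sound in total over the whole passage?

A: 5 bars × 4 beats = 20 beats; 1 beat/chord → 20 chords.
B: 4 bars × 4 beats = 16 beats; 0.5 beats/chord → 32 chords.
C: 9 bars × 7 beats = 63 beats; 1.5 beats/chord → 42 chords.
D: 9 bars × 5 beats = 45 beats; 3 beats/chord → 15 chords.
E: 18 bars × 4 beats = 72 beats; 6 beats/chord → 12 chords.
Total: 20 + 32 + 42 + 15 + 12 = 121.

121 chords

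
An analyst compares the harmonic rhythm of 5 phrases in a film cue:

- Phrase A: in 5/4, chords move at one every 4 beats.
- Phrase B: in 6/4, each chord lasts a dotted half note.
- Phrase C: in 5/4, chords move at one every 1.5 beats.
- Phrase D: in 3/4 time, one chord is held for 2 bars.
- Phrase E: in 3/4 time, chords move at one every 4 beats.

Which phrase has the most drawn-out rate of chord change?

A: 5/4 = 1.25 chords/bar.
B: 6/3 = 2 chords/bar.
C: 5/1.5 = 10/3 chords/bar.
D: 3/6 = 0.5 chords/bar.
E: 3/4 = 0.75 chords/bar.
Slowest is D at 0.5 chords/bar.

Phrase D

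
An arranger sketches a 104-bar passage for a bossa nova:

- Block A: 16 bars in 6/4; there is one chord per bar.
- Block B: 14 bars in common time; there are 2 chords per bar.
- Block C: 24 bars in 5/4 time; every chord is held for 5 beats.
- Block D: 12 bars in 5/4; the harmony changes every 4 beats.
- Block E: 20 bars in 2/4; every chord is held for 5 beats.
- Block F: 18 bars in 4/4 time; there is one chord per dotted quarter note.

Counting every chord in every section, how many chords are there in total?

139 chords

A: 16·6 = 96 beats, 96/6 = 16 chords.
B: 14·4 = 56 beats, 56/2 = 28 chords.
C: 24·5 = 120 beats, 120/5 = 24 chords.
D: 12·5 = 60 beats, 60/4 = 15 chords.
E: 20·2 = 40 beats, 40/5 = 8 chords.
F: 18·4 = 72 beats, 72/1.5 = 48 chords.
Total: 16 + 28 + 24 + 15 + 8 + 48 = 139.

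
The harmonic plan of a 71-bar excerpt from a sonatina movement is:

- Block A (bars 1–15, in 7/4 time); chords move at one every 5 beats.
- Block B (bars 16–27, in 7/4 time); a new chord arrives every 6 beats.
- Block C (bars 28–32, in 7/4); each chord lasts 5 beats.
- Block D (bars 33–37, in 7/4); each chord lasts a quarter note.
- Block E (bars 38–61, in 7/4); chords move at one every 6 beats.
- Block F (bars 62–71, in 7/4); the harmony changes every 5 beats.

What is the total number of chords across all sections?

119 chords

A has 105 beats and chords last 5 each, so 21 chords.
B has 84 beats and chords last 6 each, so 14 chords.
C has 35 beats and chords last 5 each, so 7 chords.
D has 35 beats and chords last 1 each, so 35 chords.
E has 168 beats and chords last 6 each, so 28 chords.
F has 70 beats and chords last 5 each, so 14 chords.
Total: 21 + 14 + 7 + 35 + 28 + 14 = 119.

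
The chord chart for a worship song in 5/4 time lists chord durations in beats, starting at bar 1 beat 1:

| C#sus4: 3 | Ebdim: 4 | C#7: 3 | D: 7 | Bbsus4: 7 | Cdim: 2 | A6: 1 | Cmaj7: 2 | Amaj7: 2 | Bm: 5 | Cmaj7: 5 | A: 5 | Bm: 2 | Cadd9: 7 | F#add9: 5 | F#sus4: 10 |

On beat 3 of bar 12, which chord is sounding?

F#add9

Beat 3 of bar 12 is beat (12−1)×5 + 3 = 58 overall.
Running totals: C#sus4 ends at 3, Ebdim ends at 7, C#7 ends at 10, D ends at 17, Bbsus4 ends at 24, Cdim ends at 26, A6 ends at 27, Cmaj7 ends at 29, Amaj7 ends at 31, Bm ends at 36, Cmaj7 ends at 41, A ends at 46, Bm ends at 48, Cadd9 ends at 55, F#add9 ends at 60.
Beat 58 falls within F#add9.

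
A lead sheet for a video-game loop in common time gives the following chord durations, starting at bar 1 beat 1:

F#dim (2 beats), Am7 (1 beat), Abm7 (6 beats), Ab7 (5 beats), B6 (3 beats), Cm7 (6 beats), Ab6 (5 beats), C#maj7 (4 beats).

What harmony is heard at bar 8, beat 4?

C#maj7

Beat 4 of bar 8 is beat (8−1)×4 + 4 = 32 overall.
Running totals: F#dim ends at 2, Am7 ends at 3, Abm7 ends at 9, Ab7 ends at 14, B6 ends at 17, Cm7 ends at 23, Ab6 ends at 28, C#maj7 ends at 32.
Beat 32 falls within C#maj7.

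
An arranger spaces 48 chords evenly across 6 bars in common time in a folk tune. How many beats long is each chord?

0.5 beats

6 bars × 4 beats/bar = 24 beats total.
24 beats ÷ 48 chords = 0.5 beats per chord.
(That is an eighth note.)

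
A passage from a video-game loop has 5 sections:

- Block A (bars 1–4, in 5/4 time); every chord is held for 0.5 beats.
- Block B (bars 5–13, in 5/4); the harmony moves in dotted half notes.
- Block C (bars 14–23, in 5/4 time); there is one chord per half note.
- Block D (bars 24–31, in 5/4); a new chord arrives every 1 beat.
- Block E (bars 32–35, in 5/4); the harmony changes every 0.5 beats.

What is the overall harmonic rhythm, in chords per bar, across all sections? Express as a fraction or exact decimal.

A: 4 × 5 = 20 beats ÷ 0.5 = 40 chords.
B: 9 × 5 = 45 beats ÷ 3 = 15 chords.
C: 10 × 5 = 50 beats ÷ 2 = 25 chords.
D: 8 × 5 = 40 beats ÷ 1 = 40 chords.
E: 4 × 5 = 20 beats ÷ 0.5 = 40 chords.
Overall: 160 chords over 35 bars → 160/35 = 32/7 chords per bar.

32/7 chords per bar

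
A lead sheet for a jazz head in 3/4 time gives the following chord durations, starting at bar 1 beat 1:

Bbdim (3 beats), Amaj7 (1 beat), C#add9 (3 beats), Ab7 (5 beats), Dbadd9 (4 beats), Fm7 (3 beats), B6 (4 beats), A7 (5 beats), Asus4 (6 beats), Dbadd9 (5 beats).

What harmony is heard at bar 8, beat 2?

Beat 2 of bar 8 is beat (8−1)×3 + 2 = 23 overall.
Running totals: Bbdim ends at 3, Amaj7 ends at 4, C#add9 ends at 7, Ab7 ends at 12, Dbadd9 ends at 16, Fm7 ends at 19, B6 ends at 23.
Beat 23 falls within B6.

B6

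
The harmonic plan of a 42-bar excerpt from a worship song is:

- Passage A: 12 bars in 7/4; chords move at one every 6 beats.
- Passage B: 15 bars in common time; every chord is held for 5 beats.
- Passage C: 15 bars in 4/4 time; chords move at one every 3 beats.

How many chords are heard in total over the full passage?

46 chords

A: 12 bars × 7 beats = 84 beats; 6 beats/chord → 14 chords.
B: 15 bars × 4 beats = 60 beats; 5 beats/chord → 12 chords.
C: 15 bars × 4 beats = 60 beats; 3 beats/chord → 20 chords.
Total: 14 + 12 + 20 = 46.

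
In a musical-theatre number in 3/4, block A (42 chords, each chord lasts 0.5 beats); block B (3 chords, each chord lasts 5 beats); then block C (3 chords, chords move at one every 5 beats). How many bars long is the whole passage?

17 bars

A: 42 × 0.5 = 21 beats = 7 bars.
B: 3 × 5 = 15 beats = 5 bars.
C: 3 × 5 = 15 beats = 5 bars.
Total: 7 + 5 + 5 = 17 bars.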